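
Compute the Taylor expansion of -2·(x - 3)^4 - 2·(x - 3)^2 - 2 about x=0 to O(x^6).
-2·x^4 + 24·x^3 - 110·x^2 + 228·x - 182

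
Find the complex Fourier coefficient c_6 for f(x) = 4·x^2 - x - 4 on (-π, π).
Compute the real Fourier coefficients first: a_6 = 4/9, b_6 = 1/3.
Then c_6 = (a_6 − i·b_6)/2 = 2/9 - i/6.

Final answer: 2/9 - i/6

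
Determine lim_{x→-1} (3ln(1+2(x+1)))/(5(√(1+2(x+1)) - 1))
Both numerator and denominator → 0 as x → -1; this is a 0/0 indeterminate form.
Expand each to leading order near x = -1: numerator ~ 6·(x + 1), denominator ~ 5·(x + 1).
The limit of the ratio is 6/5.

Final answer: 6/5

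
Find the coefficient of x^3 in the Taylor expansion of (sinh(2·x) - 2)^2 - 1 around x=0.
Expand to order 3: (sinh(2·x) - 2)^2 - 1 = -16·x^3/3 + 4·x^2 - 8·x + 3 + O(x^4).
The coefficient of x^3 is -16/3.

Final answer: -16/3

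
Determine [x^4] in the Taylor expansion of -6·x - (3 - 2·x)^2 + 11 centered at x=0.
Expand to order 4: -6·x - (3 - 2·x)^2 + 11 = -4·x^2 + 6·x + 2 + O(x^5).
The coefficient of x^4 is 0.

Final answer: 0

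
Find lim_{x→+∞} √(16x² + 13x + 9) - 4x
As x → +∞: multiply by the conjugate to get (13x+9)/(√(16x²+13x+9)+4x); the denominator ~ 8x, so the limit is 13/8.
Limit = 13/8.

Final answer: 13/8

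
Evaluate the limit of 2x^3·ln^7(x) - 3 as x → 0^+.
The product is a 0·∞ indeterminate form at x → 0⁺.
Rewrite the product as 2·ln^7(x) / x^(-3) and apply L'Hôpital, or use the standard hierarchy x^(-3) ≫ |ln x|^7 as x → 0⁺.
The indeterminate product → 0, so the limit = -3.

Final answer: -3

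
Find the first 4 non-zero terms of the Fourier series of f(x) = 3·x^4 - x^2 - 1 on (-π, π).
(148 - 24·π^2)·cos(x) + (-10 + 6·π^2)·cos(2·x) + (20/9 - 8·π^2/3)·cos(3·x) - π^2/3 - 1 + 3·π^4/5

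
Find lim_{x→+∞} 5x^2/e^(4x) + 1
The quotient is an ∞/∞ indeterminate form as x → +∞.
The exponential denominator e^(4x) dominates the polynomial numerator (e^x ≫ x^2 as x → ∞), so the quotient → 0.
Adding the constant: 0 + 1 = 1. Limit = 1.

Final answer: 1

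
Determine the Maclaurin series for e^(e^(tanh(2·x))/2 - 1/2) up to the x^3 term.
x^3/2 + 3·x^2/2 + x + 1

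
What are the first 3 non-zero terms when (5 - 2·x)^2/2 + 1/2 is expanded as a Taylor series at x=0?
2·x^2 - 10·x + 13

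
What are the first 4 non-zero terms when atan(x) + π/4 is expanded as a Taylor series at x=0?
x^5/5 - x^3/3 + x + π/4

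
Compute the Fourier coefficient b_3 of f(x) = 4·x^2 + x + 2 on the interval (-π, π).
b_3 = (1/π) ∫_{-π}^{π} f(x)·sin(3x) dx.
Evaluate the integral (use parity and integration by parts as needed): b_3 = 2/3.

Final answer: 2/3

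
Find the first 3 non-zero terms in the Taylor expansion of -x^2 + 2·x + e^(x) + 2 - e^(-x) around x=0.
-x^2 + 4·x + 2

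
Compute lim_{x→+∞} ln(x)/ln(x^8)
This is an ∞/∞ indeterminate form as x → +∞.
Write ln(x^8) = 8·ln(x), reducing the quotient to 1/8.
Limit = 1/8.

Final answer: 1/8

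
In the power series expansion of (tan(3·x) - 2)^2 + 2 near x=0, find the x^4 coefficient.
Expand to order 4: (tan(3·x) - 2)^2 + 2 = 54·x^4 - 36·x^3 + 9·x^2 - 12·x + 6 + O(x^5).
The coefficient of x^4 is 54.

Final answer: 54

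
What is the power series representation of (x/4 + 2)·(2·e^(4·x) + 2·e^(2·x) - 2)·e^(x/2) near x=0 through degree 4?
4019·x^4/48 + 3727·x^3/48 + 223·x^2/4 + 53·x/2 + 4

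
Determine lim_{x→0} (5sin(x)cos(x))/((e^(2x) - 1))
Both numerator and denominator → 0 as x → 0; this is a 0/0 indeterminate form.
Expand each to leading order near x = 0: numerator ~ 5·x, denominator ~ 2·x.
The limit of the ratio is 5/2.

Final answer: 5/2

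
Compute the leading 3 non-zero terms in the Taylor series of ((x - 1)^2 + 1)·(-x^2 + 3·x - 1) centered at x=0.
-9·x^2 + 8·x - 2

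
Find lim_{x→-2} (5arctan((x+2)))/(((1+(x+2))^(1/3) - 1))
Both numerator and denominator → 0 as x → -2; this is a 0/0 indeterminate form.
Expand each to leading order near x = -2: numerator ~ 5·(x + 2), denominator ~ (x + 2)/3.
The limit of the ratio is 15.

Final answer: 15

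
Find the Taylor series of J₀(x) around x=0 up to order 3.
1 - x^2/4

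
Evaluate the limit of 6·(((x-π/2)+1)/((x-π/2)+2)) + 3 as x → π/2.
Direct substitution at x = π/2 gives 6.

Final answer: 6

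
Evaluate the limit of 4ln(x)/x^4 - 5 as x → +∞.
The quotient is an ∞/∞ indeterminate form as x → +∞.
The polynomial denominator x^4 dominates the logarithmic numerator (any positive power of x ≫ ln(x) as x → ∞), so the quotient → 0.
Adding the constant: 0 - 5 = -5. Limit = -5.

Final answer: -5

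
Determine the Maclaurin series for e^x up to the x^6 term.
x^6/720 + x^5/120 + x^4/24 + x^3/6 + x^2/2 + x + 1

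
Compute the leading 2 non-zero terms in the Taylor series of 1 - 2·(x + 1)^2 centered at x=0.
-4·x - 1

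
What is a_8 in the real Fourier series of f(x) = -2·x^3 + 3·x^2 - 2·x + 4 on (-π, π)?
a_8 = (1/π) ∫_{-π}^{π} f(x)·cos(8x) dx.
Evaluate the integral (use parity and integration by parts as needed): a_8 = 3/16.

Final answer: 3/16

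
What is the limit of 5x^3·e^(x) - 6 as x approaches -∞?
The product is a 0·∞ indeterminate form at x → -∞.
Rewrite the product as 5x^3 / e^(-x) (an ∞/∞ form) and apply L'Hôpital, or use the standard hierarchy e^(|x|) ≫ |x^3| as x → -∞.
The indeterminate product → 0, so the limit = -6.

Final answer: -6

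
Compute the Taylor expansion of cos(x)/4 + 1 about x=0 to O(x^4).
5/4 - x^2/8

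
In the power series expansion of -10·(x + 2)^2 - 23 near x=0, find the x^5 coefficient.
Expand to order 5: -10·(x + 2)^2 - 23 = -10·x^2 - 40·x - 63 + O(x^6).
The coefficient of x^5 is 0.

Final answer: 0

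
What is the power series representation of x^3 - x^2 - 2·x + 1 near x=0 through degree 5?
x^3 - x^2 - 2·x + 1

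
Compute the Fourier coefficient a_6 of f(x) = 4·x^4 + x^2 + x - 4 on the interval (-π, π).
a_6 = (1/π) ∫_{-π}^{π} f(x)·cos(6x) dx.
Evaluate the integral (use parity and integration by parts as needed): a_6 = -1/27 + 8·π^2/9.

Final answer: -1/27 + 8·π^2/9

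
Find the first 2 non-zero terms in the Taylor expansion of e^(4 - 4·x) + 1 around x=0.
-4·x·e^(4) + 1 + e^(4)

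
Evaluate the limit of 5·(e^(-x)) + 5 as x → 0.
Direct substitution at x = 0 gives 10.

Final answer: 10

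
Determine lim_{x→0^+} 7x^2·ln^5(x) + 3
The product is a 0·∞ indeterminate form at x → 0⁺.
Rewrite the product as 7·ln^5(x) / x^(-2) and apply L'Hôpital, or use the standard hierarchy x^(-2) ≫ |ln x|^5 as x → 0⁺.
The indeterminate product → 0, so the limit = 3.

Final answer: 3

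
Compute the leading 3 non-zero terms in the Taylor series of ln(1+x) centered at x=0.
x^3/3 - x^2/2 + x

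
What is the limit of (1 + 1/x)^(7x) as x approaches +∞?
As x → +∞: write (1 + 1/x)^(7x) = ((1 + 1/x)^x)^7 → (e^1)^7 = e^7.
Limit = e^(7).

Final answer: e^(7)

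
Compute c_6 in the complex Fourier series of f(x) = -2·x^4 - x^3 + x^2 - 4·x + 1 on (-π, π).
Compute the real Fourier coefficients first: a_6 = 5/27 - 4·π^2/9, b_6 = 23/18 + π^2/3.
Then c_6 = (a_6 − i·b_6)/2 = -2·π^2/9 + 5/54 - i·π^2/6 - 23·i/36.

Final answer: -2·π^2/9 + 5/54 - i·π^2/6 - 23·i/36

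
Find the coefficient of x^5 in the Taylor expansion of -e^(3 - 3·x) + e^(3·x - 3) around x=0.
Expand to order 5: -e^(3 - 3·x) + e^(3·x - 3) = x^5·(81·e^(-3)/40 + 81·e^(3)/40) + x^4·(-27·e^(3)/8 + 27·e^(-3)/8) + x^3·(9·e^(-3)/2 + 9·e^(3)/2) + x^2·(-9·e^(3)/2 + 9·e^(-3)/2) + x·(3·e^(-3) + 3·e^(3)) - e^(3) + e^(-3) + O(x^6).
The coefficient of x^5 is 81·e^(-3)/40 + 81·e^(3)/40.

Final answer: 81·e^(-3)/40 + 81·e^(3)/40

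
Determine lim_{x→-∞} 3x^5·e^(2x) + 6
The product is a 0·∞ indeterminate form at x → -∞.
Rewrite the product as 3x^5 / e^(-2x) (an ∞/∞ form) and apply L'Hôpital, or use the standard hierarchy e^(2|x|) ≫ |x^5| as x → -∞.
The indeterminate product → 0, so the limit = 6.

Final answer: 6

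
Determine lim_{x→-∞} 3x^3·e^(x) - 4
The product is a 0·∞ indeterminate form at x → -∞.
Rewrite the product as 3x^3 / e^(-x) (an ∞/∞ form) and apply L'Hôpital, or use the standard hierarchy e^(|x|) ≫ |x^3| as x → -∞.
The indeterminate product → 0, so the limit = -4.

Final answer: -4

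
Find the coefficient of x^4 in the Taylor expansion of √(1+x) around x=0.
Expand to order 4: √(1+x) = -5·x^4/128 + x^3/16 - x^2/8 + x/2 + 1 + O(x^5).
The coefficient of x^4 is -5/128.

Final answer: -5/128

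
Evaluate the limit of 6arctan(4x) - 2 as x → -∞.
Evaluate the dominant behaviour as x → -∞; each term tends to a finite value or vanishes.
Limit = -3·π - 2.

Final answer: -3·π - 2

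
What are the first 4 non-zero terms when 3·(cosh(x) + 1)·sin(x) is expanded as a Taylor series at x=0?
-3·x^7/560 - 3·x^5/40 + x^3/2 + 6·x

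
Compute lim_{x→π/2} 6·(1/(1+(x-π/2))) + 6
Direct substitution at x = π/2 gives 12.

Final answer: 12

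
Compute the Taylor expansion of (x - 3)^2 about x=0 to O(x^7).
x^2 - 6·x + 9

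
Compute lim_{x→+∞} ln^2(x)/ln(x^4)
This is an ∞/∞ indeterminate form as x → +∞.
Write ln(x^4) = 4·ln(x), reducing the quotient to ln(x)/4 → ∞.
Limit = ∞.

Final answer: ∞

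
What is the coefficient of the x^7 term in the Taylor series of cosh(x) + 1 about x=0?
Expand to order 7: cosh(x) + 1 = x^6/720 + x^4/24 + x^2/2 + 2 + O(x^8).
The coefficient of x^7 is 0.

Final answer: 0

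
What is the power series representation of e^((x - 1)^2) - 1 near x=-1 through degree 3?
-1 + e^(4) - 4·e^(4)·(x + 1) + 9·e^(4)·(x + 1)^2 - 44·e^(4)·(x + 1)^3/3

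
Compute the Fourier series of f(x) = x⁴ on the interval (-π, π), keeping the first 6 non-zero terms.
(48 - 8·π^2)·cos(x) + (-3 + 2·π^2)·cos(2·x) + (16/27 - 8·π^2/9)·cos(3·x) + (-3/16 + π^2/2)·cos(4·x) + (48/625 - 8·π^2/25)·cos(5·x) + π^4/5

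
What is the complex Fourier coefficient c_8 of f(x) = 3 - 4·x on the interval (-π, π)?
Compute the real Fourier coefficients first: a_8 = 0, b_8 = 1.
Then c_8 = (a_8 − i·b_8)/2 = -i/2.

Final answer: -i/2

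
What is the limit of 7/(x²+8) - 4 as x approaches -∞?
Evaluate the dominant behaviour as x → -∞; each term tends to a finite value or vanishes.
Limit = -4.

Final answer: -4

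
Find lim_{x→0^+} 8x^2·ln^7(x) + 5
The product is a 0·∞ indeterminate form at x → 0⁺.
Rewrite the product as 8·ln^7(x) / x^(-2) and apply L'Hôpital, or use the standard hierarchy x^(-2) ≫ |ln x|^7 as x → 0⁺.
The indeterminate product → 0, so the limit = 5.

Final answer: 5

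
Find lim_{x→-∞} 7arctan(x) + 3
Evaluate the dominant behaviour as x → -∞; each term tends to a finite value or vanishes.
Limit = 3 - 7·π/2.

Final answer: 3 - 7·π/2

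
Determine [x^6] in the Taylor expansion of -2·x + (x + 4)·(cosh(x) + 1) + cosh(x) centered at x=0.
Expand to order 6: -2·x + (x + 4)·(cosh(x) + 1) + cosh(x) = x^6/144 + x^5/24 + 5·x^4/24 + x^3/2 + 5·x^2/2 + 9 + O(x^7).
The coefficient of x^6 is 1/144.

Final answer: 1/144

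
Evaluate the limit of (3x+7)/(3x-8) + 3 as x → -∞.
Evaluate the dominant behaviour as x → -∞; each term tends to a finite value or vanishes.
Limit = 4.

Final answer: 4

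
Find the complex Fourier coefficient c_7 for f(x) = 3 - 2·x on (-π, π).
Compute the real Fourier coefficients first: a_7 = 0, b_7 = -4/7.
Then c_7 = (a_7 − i·b_7)/2 = 2·i/7.

Final answer: 2·i/7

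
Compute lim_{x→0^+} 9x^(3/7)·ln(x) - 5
The product is a 0·∞ indeterminate form at x → 0⁺.
Rewrite the product as 9·ln(x) / x^(-3/7) and apply L'Hôpital, or use the standard hierarchy x^(-3/7) ≫ |ln x| as x → 0⁺.
The indeterminate product → 0, so the limit = -5.

Final answer: -5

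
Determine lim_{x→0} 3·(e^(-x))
Direct substitution at x = 0 gives 3.

Final answer: 3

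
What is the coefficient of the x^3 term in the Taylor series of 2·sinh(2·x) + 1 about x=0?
Expand to order 3: 2·sinh(2·x) + 1 = 8·x^3/3 + 4·x + 1 + O(x^4).
The coefficient of x^3 is 8/3.

Final answer: 8/3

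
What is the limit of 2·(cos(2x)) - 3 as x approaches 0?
Direct substitution at x = 0 gives -1.

Final answer: -1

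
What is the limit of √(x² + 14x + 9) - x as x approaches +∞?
This is an ∞ − ∞ indeterminate form.
Multiply and divide by the conjugate √(x²+14x + 9) + x; the x² terms cancel, leaving (14x + 9)/(√(x²+14x + 9)+x) → 14/2 = 7.
Limit = 7.

Final answer: 7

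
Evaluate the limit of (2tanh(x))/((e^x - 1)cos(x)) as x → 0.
Both numerator and denominator → 0 as x → 0; this is a 0/0 indeterminate form.
Expand each to leading order near x = 0: numerator ~ 2·x, denominator ~ x.
The limit of the ratio is 2.

Final answer: 2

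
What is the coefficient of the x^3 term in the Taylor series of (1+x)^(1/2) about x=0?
Expand to order 3: (1+x)^(1/2) = x^3/16 - x^2/8 + x/2 + 1 + O(x^4).
The coefficient of x^3 is 1/16.

Final answer: 1/16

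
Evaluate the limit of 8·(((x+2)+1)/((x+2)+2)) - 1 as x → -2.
Direct substitution at x = -2 gives 3.

Final answer: 3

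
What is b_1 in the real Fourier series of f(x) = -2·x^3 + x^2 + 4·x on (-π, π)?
b_1 = (1/π) ∫_{-π}^{π} f(x)·sin(1x) dx.
Evaluate the integral (use parity and integration by parts as needed): b_1 = 32 - 4·π^2.

Final answer: 32 - 4·π^2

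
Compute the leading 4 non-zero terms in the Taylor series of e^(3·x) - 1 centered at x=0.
27·x^4/8 + 9·x^3/2 + 9·x^2/2 + 3·x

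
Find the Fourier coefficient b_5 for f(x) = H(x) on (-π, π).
b_5 = (1/π) ∫_{-π}^{π} f(x)·sin(5x) dx.
Evaluate the integral (use parity and integration by parts as needed): b_5 = 2/(5·π).

Final answer: 2/(5·π)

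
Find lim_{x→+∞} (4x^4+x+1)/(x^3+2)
This is an ∞/∞ indeterminate form as x → +∞.
Divide numerator and denominator by x^4 and let the lower-order terms vanish; the numerator's degree 4 exceeds the denominator's degree 3, so the quotient diverges.
Limit = ∞.

Final answer: ∞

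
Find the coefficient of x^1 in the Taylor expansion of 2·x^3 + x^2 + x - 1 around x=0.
Expand to order 1: 2·x^3 + x^2 + x - 1 = x - 1 + O(x^2).
The coefficient of x^1 is 1.

Final answer: 1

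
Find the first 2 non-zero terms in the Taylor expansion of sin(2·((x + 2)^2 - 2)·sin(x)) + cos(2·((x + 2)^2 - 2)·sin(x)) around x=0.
4·x + 1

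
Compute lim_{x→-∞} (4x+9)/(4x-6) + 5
Evaluate the dominant behaviour as x → -∞; each term tends to a finite value or vanishes.
Limit = 6.

Final answer: 6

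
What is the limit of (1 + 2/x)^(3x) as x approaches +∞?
As x → +∞: write (1 + 2/x)^(3x) = ((1 + 2/x)^x)^3 → (e^2)^3 = e^6.
Limit = e^(6).

Final answer: e^(6)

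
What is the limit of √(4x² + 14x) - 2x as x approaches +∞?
As x → +∞: multiply by the conjugate to get (14x)/(√(4x²+14x)+2x); the denominator ~ 4x, so the limit is 14/4 = 7/2.
Limit = 7/2.

Final answer: 7/2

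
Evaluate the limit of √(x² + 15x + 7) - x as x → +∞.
This is an ∞ − ∞ indeterminate form.
Multiply and divide by the conjugate √(x²+15x + 7) + x; the x² terms cancel, leaving (15x + 7)/(√(x²+15x + 7)+x) → 15/2.
Limit = 15/2.

Final answer: 15/2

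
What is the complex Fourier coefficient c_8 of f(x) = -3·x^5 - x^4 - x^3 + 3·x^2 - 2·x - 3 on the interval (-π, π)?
Compute the real Fourier coefficients first: a_8 = 51/256 - π^2/8, b_8 = π^2/64 + 1021/2048 + 3·π^4/4.
Then c_8 = (a_8 − i·b_8)/2 = -π^2/16 + 51/512 - 3·i·π^4/8 - 1021·i/4096 - i·π^2/128.

Final answer: -π^2/16 + 51/512 - 3·i·π^4/8 - 1021·i/4096 - i·π^2/128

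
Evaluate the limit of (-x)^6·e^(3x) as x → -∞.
This is a 0·∞ indeterminate form at x → -∞.
Rewrite the product as (-x)^6 / e^(-3x) (an ∞/∞ form) and apply L'Hôpital, or use the standard hierarchy e^(3|x|) ≫ |(-x)^6| as x → -∞.
The indeterminate product → 0, so the limit = 0.

Final answer: 0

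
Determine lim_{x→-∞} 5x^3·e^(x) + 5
The product is a 0·∞ indeterminate form at x → -∞.
Rewrite the product as 5x^3 / e^(-x) (an ∞/∞ form) and apply L'Hôpital, or use the standard hierarchy e^(|x|) ≫ |x^3| as x → -∞.
The indeterminate product → 0, so the limit = 5.

Final answer: 5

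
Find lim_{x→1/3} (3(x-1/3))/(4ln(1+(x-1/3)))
Both numerator and denominator → 0 as x → 1/3; this is a 0/0 indeterminate form.
Expand each to leading order near x = 1/3: numerator ~ 3·(x - 1/3), denominator ~ 4·(x - 1/3).
The limit of the ratio is 3/4.

Final answer: 3/4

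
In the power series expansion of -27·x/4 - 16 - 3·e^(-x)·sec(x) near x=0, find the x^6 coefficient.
Expand to order 6: -27·x/4 - 16 - 3·e^(-x)·sec(x) = -19·x^6/30 + 9·x^5/10 - 3·x^4/2 + 2·x^3 - 3·x^2 - 15·x/4 - 19 + O(x^7).
The coefficient of x^6 is -19/30.

Final answer: -19/30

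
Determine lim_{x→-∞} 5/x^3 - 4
Evaluate the dominant behaviour as x → -∞; each term tends to a finite value or vanishes.
Limit = -4.

Final answer: -4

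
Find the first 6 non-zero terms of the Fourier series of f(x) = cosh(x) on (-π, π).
-cos(x)·sinh(π)/π + 2·cos(2·x)·sinh(π)/(5·π) - cos(3·x)·sinh(π)/(5·π) + 2·cos(4·x)·sinh(π)/(17·π) - cos(5·x)·sinh(π)/(13·π) + sinh(π)/π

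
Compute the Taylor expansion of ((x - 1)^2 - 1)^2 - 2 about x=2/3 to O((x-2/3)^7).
-98/81 + 32·(x - 2/3)/27 - 4·(x - 2/3)^2/3 - 4·(x - 2/3)^3/3 + (x - 2/3)^4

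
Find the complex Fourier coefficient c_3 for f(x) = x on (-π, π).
Compute the real Fourier coefficients first: a_3 = 0, b_3 = 2/3.
Then c_3 = (a_3 − i·b_3)/2 = -i/3.

Final answer: -i/3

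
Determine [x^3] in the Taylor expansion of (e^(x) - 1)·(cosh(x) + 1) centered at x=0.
Expand to order 3: (e^(x) - 1)·(cosh(x) + 1) = 5·x^3/6 + x^2 + 2·x + O(x^4).
The coefficient of x^3 is 5/6.

Final answer: 5/6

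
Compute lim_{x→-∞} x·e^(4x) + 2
The product is a 0·∞ indeterminate form at x → -∞.
Rewrite the product as x / e^(-4x) (an ∞/∞ form) and apply L'Hôpital, or use the standard hierarchy e^(4|x|) ≫ |x| as x → -∞.
The indeterminate product → 0, so the limit = 2.

Final answer: 2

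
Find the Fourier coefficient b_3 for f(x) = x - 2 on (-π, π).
b_3 = (1/π) ∫_{-π}^{π} f(x)·sin(3x) dx.
Evaluate the integral (use parity and integration by parts as needed): b_3 = 2/3.

Final answer: 2/3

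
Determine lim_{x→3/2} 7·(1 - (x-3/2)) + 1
Direct substitution at x = 3/2 gives 8.

Final answer: 8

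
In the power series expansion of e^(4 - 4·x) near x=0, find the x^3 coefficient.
Expand to order 3: e^(4 - 4·x) = -32·x^3·e^(4)/3 + 8·x^2·e^(4) - 4·x·e^(4) + e^(4) + O(x^4).
The coefficient of x^3 is -32·e^(4)/3.

Final answer: -32·e^(4)/3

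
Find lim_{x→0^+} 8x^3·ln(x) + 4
The product is a 0·∞ indeterminate form at x → 0⁺.
Rewrite the product as 8·ln(x) / x^(-3) and apply L'Hôpital, or use the standard hierarchy x^(-3) ≫ |ln x| as x → 0⁺.
The indeterminate product → 0, so the limit = 4.

Final answer: 4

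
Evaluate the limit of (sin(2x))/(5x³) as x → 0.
Both numerator and denominator → 0 as x → 0; this is a 0/0 indeterminate form.
Expand each to leading order near x = 0: numerator ~ 2·x, denominator ~ 5·x^3.
The limit of the ratio is ∞.

Final answer: ∞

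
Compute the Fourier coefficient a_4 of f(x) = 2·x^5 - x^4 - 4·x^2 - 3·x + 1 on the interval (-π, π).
a_4 = (1/π) ∫_{-π}^{π} f(x)·cos(4x) dx.
Evaluate the integral (use parity and integration by parts as needed): a_4 = -π^2/2 - 13/16.

Final answer: -π^2/2 - 13/16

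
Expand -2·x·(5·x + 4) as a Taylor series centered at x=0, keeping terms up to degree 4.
-10·x^2 - 8·x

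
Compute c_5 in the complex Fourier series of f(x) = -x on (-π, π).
Compute the real Fourier coefficients first: a_5 = 0, b_5 = -2/5.
Then c_5 = (a_5 − i·b_5)/2 = i/5.

Final answer: i/5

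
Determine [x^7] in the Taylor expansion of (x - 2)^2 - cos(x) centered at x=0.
Expand to order 7: (x - 2)^2 - cos(x) = x^6/720 - x^4/24 + 3·x^2/2 - 4·x + 3 + O(x^8).
The coefficient of x^7 is 0.

Final answer: 0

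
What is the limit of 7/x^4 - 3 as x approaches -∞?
Evaluate the dominant behaviour as x → -∞; each term tends to a finite value or vanishes.
Limit = -3.

Final answer: -3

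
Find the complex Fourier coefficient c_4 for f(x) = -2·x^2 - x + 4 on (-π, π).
Compute the real Fourier coefficients first: a_4 = -1/2, b_4 = 1/2.
Then c_4 = (a_4 − i·b_4)/2 = -1/4 - i/4.

Final answer: -1/4 - i/4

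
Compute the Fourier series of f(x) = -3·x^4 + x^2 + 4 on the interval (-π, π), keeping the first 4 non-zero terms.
(-148 + 24·π^2)·cos(x) + (10 - 6·π^2)·cos(2·x) + (-20/9 + 8·π^2/3)·cos(3·x) - 3·π^4/5 + π^2/3 + 4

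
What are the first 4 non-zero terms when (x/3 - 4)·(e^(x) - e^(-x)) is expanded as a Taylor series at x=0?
x^4/9 - 4·x^3/3 + 2·x^2/3 - 8·x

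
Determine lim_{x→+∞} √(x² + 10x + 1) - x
As x → +∞: multiply by the conjugate to get (10x+1)/(√(x²+10x+1)+x); the denominator ~ 2x, so the limit is 10/2 = 5.
Limit = 5.

Final answer: 5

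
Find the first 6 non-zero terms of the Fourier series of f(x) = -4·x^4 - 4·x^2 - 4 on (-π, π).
(-176 + 32·π^2)·cos(x) + (8 - 8·π^2)·cos(2·x) + (-16/27 + 32·π^2/9)·cos(3·x) + (-2·π^2 - 1/4)·cos(4·x) + (208/625 + 32·π^2/25)·cos(5·x) - 4·π^4/5 - 4·π^2/3 - 4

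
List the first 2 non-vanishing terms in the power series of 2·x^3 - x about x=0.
2·x^3 - x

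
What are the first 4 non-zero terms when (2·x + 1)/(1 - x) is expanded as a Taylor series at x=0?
3·x^3 + 3·x^2 + 3·x + 1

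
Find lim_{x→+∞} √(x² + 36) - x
This is an ∞ − ∞ indeterminate form.
Multiply and divide by the conjugate √(x²+36) + x; the x² terms cancel, leaving 36/(√(x²+36)+x) → 0.
Limit = 0.

Final answer: 0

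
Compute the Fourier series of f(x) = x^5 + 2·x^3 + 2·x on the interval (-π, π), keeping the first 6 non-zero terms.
(-36·π^2 + 2·π^4 + 220)·sin(x) + (-π^4 - 13/2 + 3·π^2)·sin(2·x) + (-4·π^2/27 + 116/81 + 2·π^4/3)·sin(3·x) + (-π^4/2 - 3·π^2/8 - 55/64)·sin(4·x) + (428/625 + 12·π^2/25 + 2·π^4/5)·sin(5·x) + (-π^4/3 - 13·π^2/27 - 95/162)·sin(6·x)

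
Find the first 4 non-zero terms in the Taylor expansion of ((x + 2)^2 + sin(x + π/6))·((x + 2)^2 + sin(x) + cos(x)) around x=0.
x^3·(5 - √(3)/6) + x^2·(5·√(3)/2 + 26) + x·(5·√(3)/2 + 85/2) + 45/2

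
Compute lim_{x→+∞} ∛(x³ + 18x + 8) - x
This is an ∞ − ∞ indeterminate form.
Multiply by (A² + AB + B²)/(A² + AB + B²) where A = ∛(x³+18x + 8), B = x to use A³ − B³ = (A−B)(A²+AB+B²); the x³ terms cancel, leaving (18x + 8)/(A²+AB+B²) with denominator ~ 3x², so the limit is 0.
Limit = 0.

Final answer: 0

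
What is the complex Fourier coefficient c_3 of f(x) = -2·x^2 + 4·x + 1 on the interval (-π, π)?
Compute the real Fourier coefficients first: a_3 = 8/9, b_3 = 8/3.
Then c_3 = (a_3 − i·b_3)/2 = 4/9 - 4·i/3.

Final answer: 4/9 - 4·i/3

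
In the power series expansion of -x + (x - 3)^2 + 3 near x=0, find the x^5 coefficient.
Expand to order 5: -x + (x - 3)^2 + 3 = x^2 - 7·x + 12 + O(x^6).
The coefficient of x^5 is 0.

Final answer: 0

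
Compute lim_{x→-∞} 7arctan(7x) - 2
Evaluate the dominant behaviour as x → -∞; each term tends to a finite value or vanishes.
Limit = -7·π/2 - 2.

Final answer: -7·π/2 - 2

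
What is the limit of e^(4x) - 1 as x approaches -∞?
Evaluate the dominant behaviour as x → -∞; each term tends to a finite value or vanishes.
Limit = -1.

Final answer: -1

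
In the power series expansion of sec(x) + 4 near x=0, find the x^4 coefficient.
Expand to order 4: sec(x) + 4 = 5·x^4/24 + x^2/2 + 5 + O(x^5).
The coefficient of x^4 is 5/24.

Final answer: 5/24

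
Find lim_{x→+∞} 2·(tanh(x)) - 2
Evaluate the dominant behaviour as x → +∞; each term tends to a finite value or vanishes.
Limit = 0.

Final answer: 0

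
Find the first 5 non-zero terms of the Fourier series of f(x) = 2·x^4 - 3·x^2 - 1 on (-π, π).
(108 - 16·π^2)·cos(x) + (-9 + 4·π^2)·cos(2·x) + (68/27 - 16·π^2/9)·cos(3·x) + (-9/8 + π^2)·cos(4·x) - π^2 - 1 + 2·π^4/5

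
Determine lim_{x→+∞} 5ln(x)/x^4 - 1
The quotient is an ∞/∞ indeterminate form as x → +∞.
The polynomial denominator x^4 dominates the logarithmic numerator (any positive power of x ≫ ln(x) as x → ∞), so the quotient → 0.
Adding the constant: 0 - 1 = -1. Limit = -1.

Final answer: -1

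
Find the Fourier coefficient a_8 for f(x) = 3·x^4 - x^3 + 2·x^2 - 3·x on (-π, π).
a_8 = (1/π) ∫_{-π}^{π} f(x)·cos(8x) dx.
Evaluate the integral (use parity and integration by parts as needed): a_8 = 23/256 + 3·π^2/8.

Final answer: 23/256 + 3·π^2/8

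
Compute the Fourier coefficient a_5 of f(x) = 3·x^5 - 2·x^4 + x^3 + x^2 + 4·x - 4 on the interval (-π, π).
a_5 = (1/π) ∫_{-π}^{π} f(x)·cos(5x) dx.
Evaluate the integral (use parity and integration by parts as needed): a_5 = -196/625 + 16·π^2/25.

Final answer: -196/625 + 16·π^2/25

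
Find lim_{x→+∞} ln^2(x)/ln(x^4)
This is an ∞/∞ indeterminate form as x → +∞.
Write ln(x^4) = 4·ln(x), reducing the quotient to ln(x)/4 → ∞.
Limit = ∞.

Final answer: ∞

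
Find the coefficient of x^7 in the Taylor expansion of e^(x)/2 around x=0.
Expand to order 7: e^(x)/2 = x^7/10080 + x^6/1440 + x^5/240 + x^4/48 + x^3/12 + x^2/4 + x/2 + 1/2 + O(x^8).
The coefficient of x^7 is 1/10080.

Final answer: 1/10080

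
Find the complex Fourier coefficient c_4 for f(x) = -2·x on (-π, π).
Compute the real Fourier coefficients first: a_4 = 0, b_4 = 1.
Then c_4 = (a_4 − i·b_4)/2 = -i/2.

Final answer: -i/2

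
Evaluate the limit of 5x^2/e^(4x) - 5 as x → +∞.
The quotient is an ∞/∞ indeterminate form as x → +∞.
The exponential denominator e^(4x) dominates the polynomial numerator (e^x ≫ x^2 as x → ∞), so the quotient → 0.
Adding the constant: 0 - 5 = -5. Limit = -5.

Final answer: -5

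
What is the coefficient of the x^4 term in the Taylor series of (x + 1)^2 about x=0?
Expand to order 4: (x + 1)^2 = x^2 + 2·x + 1 + O(x^5).
The coefficient of x^4 is 0.

Final answer: 0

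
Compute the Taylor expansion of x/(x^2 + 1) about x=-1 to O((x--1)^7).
-1/2 + (x + 1)^2/4 + (x + 1)^3/4 + (x + 1)^4/8 - (x + 1)^6/16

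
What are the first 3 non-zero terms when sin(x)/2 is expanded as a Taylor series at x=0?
x^5/240 - x^3/12 + x/2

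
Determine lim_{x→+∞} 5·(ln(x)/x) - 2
Evaluate the dominant behaviour as x → +∞; each term tends to a finite value or vanishes.
Limit = -2.

Final answer: -2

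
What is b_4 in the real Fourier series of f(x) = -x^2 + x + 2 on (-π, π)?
b_4 = (1/π) ∫_{-π}^{π} f(x)·sin(4x) dx.
Evaluate the integral (use parity and integration by parts as needed): b_4 = -1/2.

Final answer: -1/2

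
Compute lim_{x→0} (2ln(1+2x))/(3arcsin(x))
Both numerator and denominator → 0 as x → 0; this is a 0/0 indeterminate form.
Expand each to leading order near x = 0: numerator ~ 4·x, denominator ~ 3·x.
The limit of the ratio is 4/3.

Final answer: 4/3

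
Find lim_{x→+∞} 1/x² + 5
Evaluate the dominant behaviour as x → +∞; each term tends to a finite value or vanishes.
Limit = 5.

Final answer: 5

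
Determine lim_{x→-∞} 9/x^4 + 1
Evaluate the dominant behaviour as x → -∞; each term tends to a finite value or vanishes.
Limit = 1.

Final answer: 1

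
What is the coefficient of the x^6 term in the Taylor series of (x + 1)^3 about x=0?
Expand to order 6: (x + 1)^3 = x^3 + 3·x^2 + 3·x + 1 + O(x^7).
The coefficient of x^6 is 0.

Final answer: 0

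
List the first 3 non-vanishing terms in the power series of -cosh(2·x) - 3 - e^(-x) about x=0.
-5·x^2/2 + x - 5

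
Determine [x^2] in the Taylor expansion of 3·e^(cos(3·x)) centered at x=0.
Expand to order 2: 3·e^(cos(3·x)) = -27·e·x^2/2 + 3·e + O(x^3).
The coefficient of x^2 is -27·e/2.

Final answer: -27·e/2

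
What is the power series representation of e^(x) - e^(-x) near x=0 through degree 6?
x^5/60 + x^3/3 + 2·x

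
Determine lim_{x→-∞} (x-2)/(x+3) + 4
Evaluate the dominant behaviour as x → -∞; each term tends to a finite value or vanishes.
Limit = 5.

Final answer: 5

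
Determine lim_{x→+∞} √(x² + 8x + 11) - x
This is an ∞ − ∞ indeterminate form.
Multiply and divide by the conjugate √(x²+8x + 11) + x; the x² terms cancel, leaving (8x + 11)/(√(x²+8x + 11)+x) → 8/2 = 4.
Limit = 4.

Final answer: 4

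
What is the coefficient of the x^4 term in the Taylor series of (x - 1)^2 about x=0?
Expand to order 4: (x - 1)^2 = x^2 - 2·x + 1 + O(x^5).
The coefficient of x^4 is 0.

Final answer: 0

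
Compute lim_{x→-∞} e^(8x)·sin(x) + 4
Evaluate the dominant behaviour as x → -∞; each term tends to a finite value or vanishes.
Limit = 4.

Final answer: 4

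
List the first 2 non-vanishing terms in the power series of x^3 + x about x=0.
x^3 + x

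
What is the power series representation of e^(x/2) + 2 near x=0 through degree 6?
x^6/46080 + x^5/3840 + x^4/384 + x^3/48 + x^2/8 + x/2 + 3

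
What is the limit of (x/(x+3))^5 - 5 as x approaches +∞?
As x → +∞: x/(x+3) = 1/(1 + 3/x) → 1, and the 5th power of a limit-1 base also → 1; with the additive constant, 1 - 5 = -4.
Limit = -4.

Final answer: -4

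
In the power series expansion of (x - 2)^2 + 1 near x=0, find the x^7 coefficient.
Expand to order 7: (x - 2)^2 + 1 = x^2 - 4·x + 5 + O(x^8).
The coefficient of x^7 is 0.

Final answer: 0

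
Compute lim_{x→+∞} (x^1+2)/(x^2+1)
This is an ∞/∞ indeterminate form as x → +∞.
Divide numerator and denominator by x^2 and let the lower-order terms vanish; the numerator's degree 1 is below the denominator's degree 2, so the quotient → 0.
Limit = 0.

Final answer: 0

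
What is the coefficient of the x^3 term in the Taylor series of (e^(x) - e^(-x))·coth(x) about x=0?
Expand to order 3: (e^(x) - e^(-x))·coth(x) = x^2 + 2 + O(x^4).
The coefficient of x^3 is 0.

Final answer: 0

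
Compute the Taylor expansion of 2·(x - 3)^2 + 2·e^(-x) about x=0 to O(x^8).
-x^7/2520 + x^6/360 - x^5/60 + x^4/12 - x^3/3 + 3·x^2 - 14·x + 20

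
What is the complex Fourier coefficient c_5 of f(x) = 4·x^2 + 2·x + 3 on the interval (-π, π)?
Compute the real Fourier coefficients first: a_5 = -16/25, b_5 = 4/5.
Then c_5 = (a_5 − i·b_5)/2 = -8/25 - 2·i/5.

Final answer: -8/25 - 2·i/5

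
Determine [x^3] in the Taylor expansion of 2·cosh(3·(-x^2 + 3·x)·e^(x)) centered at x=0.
Expand to order 3: 2·cosh(3·(-x^2 + 3·x)·e^(x)) = 108·x^3 + 81·x^2 + 2 + O(x^4).
The coefficient of x^3 is 108.

Final answer: 108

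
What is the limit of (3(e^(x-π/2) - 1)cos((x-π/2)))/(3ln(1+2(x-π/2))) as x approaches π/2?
Both numerator and denominator → 0 as x → π/2; this is a 0/0 indeterminate form.
Expand each to leading order near x = π/2: numerator ~ 3·(x - π/2), denominator ~ 6·(x - π/2).
The limit of the ratio is 1/2.

Final answer: 1/2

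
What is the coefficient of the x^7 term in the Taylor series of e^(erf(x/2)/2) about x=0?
Expand to order 7: e^(erf(x/2)/2) = x^7·(-1/(5376·√(π)) - 1/(9216·π^(5/2)) + 1/(645120·π^(7/2)) + 19/(23040·π^(3/2))) + x^6·(-1/(1152·π^2) + 1/(46080·π^3) + 7/(2880·π)) + x^5·(-1/(192·π^(3/2)) + 1/(3840·π^(5/2)) + 1/(320·√(π))) + x^4·(-1/(48·π) + 1/(384·π^2)) + x^3·(-1/(24·√(π)) + 1/(48·π^(3/2))) + x^2/(8·π) + x/(2·√(π)) + 1 + O(x^8).
The coefficient of x^7 is -1/(5376·√(π)) - 1/(9216·π^(5/2)) + 1/(645120·π^(7/2)) + 19/(23040·π^(3/2)).

Final answer: -1/(5376·√(π)) - 1/(9216·π^(5/2)) + 1/(645120·π^(7/2)) + 19/(23040·π^(3/2))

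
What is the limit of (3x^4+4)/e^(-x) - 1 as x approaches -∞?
The quotient is an ∞/∞ indeterminate form as x → -∞.
Compare growth rates of the dominant terms (exponentials ≫ polynomials ≫ logarithms), or apply L'Hôpital's rule; the quotient → 0.
Adding the constant: 0 - 1 = -1. Limit = -1.

Final answer: -1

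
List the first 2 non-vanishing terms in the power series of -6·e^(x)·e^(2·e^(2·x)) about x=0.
-30·x·e^(2) - 6·e^(2)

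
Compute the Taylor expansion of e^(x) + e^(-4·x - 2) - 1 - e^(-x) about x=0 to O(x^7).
256·x^6·e^(-2)/45 + x^5·(1/60 - 128·e^(-2)/15) + 32·x^4·e^(-2)/3 + x^3·(1/3 - 32·e^(-2)/3) + 8·x^2·e^(-2) + x·(2 - 4·e^(-2)) - 1 + e^(-2)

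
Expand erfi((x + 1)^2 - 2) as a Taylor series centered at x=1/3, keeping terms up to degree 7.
-erfi(2/9) + 16·e^(4/81)·(x - 1/3)/(3·√(π)) - 94·e^(4/81)·(x - 1/3)^2/(81·√(π)) + 75584·e^(4/81)·(x - 1/3)^3/(6561·√(π)) + 633332·e^(4/81)·(x - 1/3)^4/(177147·√(π)) + 99647152·e^(4/81)·(x - 1/3)^5/(4782969·√(π)) + 45041826958·e^(4/81)·(x - 1/3)^6/(1937102445·√(π)) + 14210904275776·e^(4/81)·(x - 1/3)^7/(366112362105·√(π))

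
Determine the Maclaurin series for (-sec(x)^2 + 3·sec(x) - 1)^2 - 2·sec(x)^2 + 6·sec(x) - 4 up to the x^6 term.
-193·x^6/360 + x^4/12 + 2·x^2 + 1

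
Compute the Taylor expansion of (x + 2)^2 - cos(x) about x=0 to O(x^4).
3·x^2/2 + 4·x + 3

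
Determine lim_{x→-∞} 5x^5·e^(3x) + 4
The product is a 0·∞ indeterminate form at x → -∞.
Rewrite the product as 5x^5 / e^(-3x) (an ∞/∞ form) and apply L'Hôpital, or use the standard hierarchy e^(3|x|) ≫ |x^5| as x → -∞.
The indeterminate product → 0, so the limit = 4.

Final answer: 4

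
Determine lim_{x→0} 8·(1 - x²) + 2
Direct substitution at x = 0 gives 10.

Final answer: 10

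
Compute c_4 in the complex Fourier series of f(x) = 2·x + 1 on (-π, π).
Compute the real Fourier coefficients first: a_4 = 0, b_4 = -1.
Then c_4 = (a_4 − i·b_4)/2 = i/2.

Final answer: i/2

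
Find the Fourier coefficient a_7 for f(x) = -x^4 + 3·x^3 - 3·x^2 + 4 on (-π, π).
a_7 = (1/π) ∫_{-π}^{π} f(x)·cos(7x) dx.
Evaluate the integral (use parity and integration by parts as needed): a_7 = 540/2401 + 8·π^2/49.

Final answer: 540/2401 + 8·π^2/49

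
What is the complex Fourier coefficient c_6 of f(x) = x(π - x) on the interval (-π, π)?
Compute the real Fourier coefficients first: a_6 = -1/9, b_6 = -π/3.
Then c_6 = (a_6 − i·b_6)/2 = -1/18 + i·π/6.

Final answer: -1/18 + i·π/6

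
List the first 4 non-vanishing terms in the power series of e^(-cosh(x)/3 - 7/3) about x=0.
x^8·e^(-8/3)/217728 + 7·x^6·e^(-8/3)/6480 - x^2·e^(-8/3)/6 + e^(-8/3)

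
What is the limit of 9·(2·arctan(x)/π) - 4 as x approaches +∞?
Evaluate the dominant behaviour as x → +∞; each term tends to a finite value or vanishes.
Limit = 5.

Final answer: 5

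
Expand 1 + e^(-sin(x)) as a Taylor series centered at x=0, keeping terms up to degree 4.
-x^4/8 + x^2/2 - x + 2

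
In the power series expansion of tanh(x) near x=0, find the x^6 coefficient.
Expand to order 6: tanh(x) = 2·x^5/15 - x^3/3 + x + O(x^7).
The coefficient of x^6 is 0.

Final answer: 0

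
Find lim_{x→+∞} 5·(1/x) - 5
Evaluate the dominant behaviour as x → +∞; each term tends to a finite value or vanishes.
Limit = -5.

Final answer: -5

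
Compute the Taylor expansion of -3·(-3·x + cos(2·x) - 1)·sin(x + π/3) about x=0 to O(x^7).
x^6·(3/80 + 91·√(3)/120) + x^5·(-3/2 + 3·√(3)/16) + x^4·(-5·√(3)/2 - 3/4) + x^3·(3 - 9·√(3)/4) + x^2·(9/2 + 3·√(3)) + 9·√(3)·x/2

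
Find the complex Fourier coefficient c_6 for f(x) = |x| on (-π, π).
Compute the real Fourier coefficients first: a_6 = 0, b_6 = 0.
Then c_6 = (a_6 − i·b_6)/2 = 0.

Final answer: 0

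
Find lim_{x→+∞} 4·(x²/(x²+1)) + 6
Evaluate the dominant behaviour as x → +∞; each term tends to a finite value or vanishes.
Limit = 10.

Final answer: 10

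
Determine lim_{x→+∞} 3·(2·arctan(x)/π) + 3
Evaluate the dominant behaviour as x → +∞; each term tends to a finite value or vanishes.
Limit = 6.

Final answer: 6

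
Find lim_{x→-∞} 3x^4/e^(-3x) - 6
The quotient is an ∞/∞ indeterminate form as x → -∞.
Compare growth rates of the dominant terms (exponentials ≫ polynomials ≫ logarithms), or apply L'Hôpital's rule; the quotient → 0.
Adding the constant: 0 - 6 = -6. Limit = -6.

Final answer: -6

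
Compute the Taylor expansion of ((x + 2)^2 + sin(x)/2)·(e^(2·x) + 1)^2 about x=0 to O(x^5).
358·x^4/3 + 115·x^3 + 88·x^2 + 50·x + 16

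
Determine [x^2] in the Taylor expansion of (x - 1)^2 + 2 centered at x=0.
Expand to order 2: (x - 1)^2 + 2 = x^2 - 2·x + 3 + O(x^3).
The coefficient of x^2 is 1.

Final answer: 1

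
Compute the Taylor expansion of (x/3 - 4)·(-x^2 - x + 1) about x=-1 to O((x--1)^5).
-13/3 - 4·(x + 1) + 14·(x + 1)^2/3 - (x + 1)^3/3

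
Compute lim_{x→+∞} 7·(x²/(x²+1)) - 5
Evaluate the dominant behaviour as x → +∞; each term tends to a finite value or vanishes.
Limit = 2.

Final answer: 2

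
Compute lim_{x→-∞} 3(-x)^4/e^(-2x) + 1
The quotient is an ∞/∞ indeterminate form as x → -∞.
Compare growth rates of the dominant terms (exponentials ≫ polynomials ≫ logarithms), or apply L'Hôpital's rule; the quotient → 0.
Adding the constant: 0 + 1 = 1. Limit = 1.

Final answer: 1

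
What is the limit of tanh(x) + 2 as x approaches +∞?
Evaluate the dominant behaviour as x → +∞; each term tends to a finite value or vanishes.
Limit = 3.

Final answer: 3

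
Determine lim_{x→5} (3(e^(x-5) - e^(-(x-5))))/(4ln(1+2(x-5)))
Both numerator and denominator → 0 as x → 5; this is a 0/0 indeterminate form.
Expand each to leading order near x = 5: numerator ~ 6·(x - 5), denominator ~ 8·(x - 5).
The limit of the ratio is 3/4.

Final answer: 3/4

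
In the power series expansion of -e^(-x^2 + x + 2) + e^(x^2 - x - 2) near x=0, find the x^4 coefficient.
-e^(2)/24 + 25·e^(-2)/24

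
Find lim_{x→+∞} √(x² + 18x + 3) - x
This is an ∞ − ∞ indeterminate form.
Multiply and divide by the conjugate √(x²+18x + 3) + x; the x² terms cancel, leaving (18x + 3)/(√(x²+18x + 3)+x) → 18/2 = 9.
Limit = 9.

Final answer: 9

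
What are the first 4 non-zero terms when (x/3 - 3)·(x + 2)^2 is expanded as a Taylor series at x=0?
x^3/3 - 5·x^2/3 - 32·x/3 - 12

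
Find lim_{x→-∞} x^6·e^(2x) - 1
The product is a 0·∞ indeterminate form at x → -∞.
Rewrite the product as x^6 / e^(-2x) (an ∞/∞ form) and apply L'Hôpital, or use the standard hierarchy e^(2|x|) ≫ |x^6| as x → -∞.
The indeterminate product → 0, so the limit = -1.

Final answer: -1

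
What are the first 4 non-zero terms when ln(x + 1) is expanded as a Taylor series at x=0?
-x^4/4 + x^3/3 - x^2/2 + x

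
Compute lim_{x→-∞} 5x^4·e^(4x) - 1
The product is a 0·∞ indeterminate form at x → -∞.
Rewrite the product as 5x^4 / e^(-4x) (an ∞/∞ form) and apply L'Hôpital, or use the standard hierarchy e^(4|x|) ≫ |x^4| as x → -∞.
The indeterminate product → 0, so the limit = -1.

Final answer: -1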